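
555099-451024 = 104075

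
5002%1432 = 706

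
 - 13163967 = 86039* ( - 153 )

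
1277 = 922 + 355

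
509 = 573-64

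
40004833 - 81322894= - 41318061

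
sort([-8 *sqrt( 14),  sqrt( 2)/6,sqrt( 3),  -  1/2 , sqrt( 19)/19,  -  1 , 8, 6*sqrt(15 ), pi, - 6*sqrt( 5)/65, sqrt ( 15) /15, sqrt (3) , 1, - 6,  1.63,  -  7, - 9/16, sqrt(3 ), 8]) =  [ - 8*sqrt (14), - 7,-6,-1, - 9/16, - 1/2, - 6*sqrt(5 )/65, sqrt( 19 )/19, sqrt( 2 ) /6, sqrt( 15 )/15,1, 1.63, sqrt(3),sqrt( 3),sqrt(3 ), pi , 8,8, 6  *  sqrt( 15 )]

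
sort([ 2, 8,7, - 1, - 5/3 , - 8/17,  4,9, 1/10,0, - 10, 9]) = [-10, - 5/3, - 1, -8/17,0,1/10,2, 4 , 7,8 , 9,9] 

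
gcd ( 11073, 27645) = 3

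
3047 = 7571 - 4524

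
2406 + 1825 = 4231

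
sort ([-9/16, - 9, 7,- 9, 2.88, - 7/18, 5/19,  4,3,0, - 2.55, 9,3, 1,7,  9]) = [ - 9,  -  9, - 2.55, - 9/16,  -  7/18,0, 5/19,1, 2.88,3, 3,4,7,  7,9,9 ]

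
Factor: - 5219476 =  - 2^2*17^1 * 76757^1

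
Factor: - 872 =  - 2^3*109^1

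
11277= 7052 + 4225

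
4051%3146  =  905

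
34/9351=34/9351 = 0.00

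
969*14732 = 14275308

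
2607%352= 143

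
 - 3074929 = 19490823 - 22565752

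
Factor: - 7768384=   -  2^6*13^1 * 9337^1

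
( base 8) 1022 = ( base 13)31A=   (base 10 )530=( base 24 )m2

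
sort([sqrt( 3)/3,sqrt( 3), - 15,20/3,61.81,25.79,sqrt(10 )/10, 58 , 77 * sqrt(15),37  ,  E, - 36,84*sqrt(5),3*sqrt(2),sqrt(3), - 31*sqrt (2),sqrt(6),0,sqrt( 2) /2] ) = [ - 31*sqrt(2), - 36, - 15,0, sqrt(10 )/10,sqrt( 3) /3,  sqrt ( 2) /2,sqrt( 3),sqrt ( 3 ), sqrt(6 ), E, 3*sqrt ( 2),20/3,25.79, 37 , 58,61.81,  84*sqrt( 5 ),77*sqrt(15 ) ] 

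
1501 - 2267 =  - 766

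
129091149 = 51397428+77693721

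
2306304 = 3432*672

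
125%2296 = 125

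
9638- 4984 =4654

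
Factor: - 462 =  - 2^1*3^1*7^1*11^1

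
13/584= 13/584 = 0.02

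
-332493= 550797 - 883290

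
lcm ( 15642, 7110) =78210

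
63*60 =3780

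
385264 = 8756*44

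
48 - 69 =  - 21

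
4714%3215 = 1499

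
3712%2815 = 897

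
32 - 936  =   - 904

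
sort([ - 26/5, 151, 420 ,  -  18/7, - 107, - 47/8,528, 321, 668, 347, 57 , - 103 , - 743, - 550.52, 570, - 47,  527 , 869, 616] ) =[-743, - 550.52, - 107,  -  103, - 47, - 47/8, - 26/5,-18/7, 57, 151,321,347, 420, 527, 528, 570, 616, 668, 869] 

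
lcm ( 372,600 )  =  18600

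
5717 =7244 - 1527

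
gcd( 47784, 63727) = 1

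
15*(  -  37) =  - 555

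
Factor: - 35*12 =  - 420 = - 2^2*3^1*5^1*7^1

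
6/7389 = 2/2463 = 0.00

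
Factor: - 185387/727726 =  - 2^( - 1)*29^( - 1) * 89^1* 2083^1*12547^( - 1) 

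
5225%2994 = 2231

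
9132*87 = 794484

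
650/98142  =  325/49071 = 0.01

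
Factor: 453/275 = 3^1*5^ ( - 2)*11^( - 1 )*151^1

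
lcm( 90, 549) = 5490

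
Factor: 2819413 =2819413^1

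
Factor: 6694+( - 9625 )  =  -2931 = -3^1*977^1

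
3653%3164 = 489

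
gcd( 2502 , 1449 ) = 9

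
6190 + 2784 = 8974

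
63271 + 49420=112691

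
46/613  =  46/613 = 0.08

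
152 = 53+99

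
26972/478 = 13486/239 = 56.43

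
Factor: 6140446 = 2^1*13^2*37^1*491^1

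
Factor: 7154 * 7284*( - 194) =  - 10109288784 = - 2^4  *  3^1 * 7^2*73^1 *97^1*607^1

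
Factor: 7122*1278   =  9101916 = 2^2*3^3*71^1 * 1187^1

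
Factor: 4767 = 3^1*7^1*227^1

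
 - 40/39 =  - 40/39=-1.03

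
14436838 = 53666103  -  39229265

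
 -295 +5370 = 5075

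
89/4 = 89/4 =22.25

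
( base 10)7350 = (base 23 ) dkd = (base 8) 16266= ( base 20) i7a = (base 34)6c6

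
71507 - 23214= 48293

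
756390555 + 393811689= 1150202244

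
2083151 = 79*26369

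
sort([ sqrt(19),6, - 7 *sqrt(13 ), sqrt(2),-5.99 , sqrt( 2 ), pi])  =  [ - 7 * sqrt(13 ), - 5.99, sqrt(2),sqrt (2),pi,sqrt(19), 6] 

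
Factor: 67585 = 5^1*7^1 * 1931^1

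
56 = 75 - 19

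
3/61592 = 3/61592 = 0.00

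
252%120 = 12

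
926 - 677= 249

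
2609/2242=2609/2242 = 1.16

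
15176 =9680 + 5496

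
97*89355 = 8667435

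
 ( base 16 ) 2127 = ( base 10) 8487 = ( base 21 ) J53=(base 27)BH9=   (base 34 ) 7bl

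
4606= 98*47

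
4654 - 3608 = 1046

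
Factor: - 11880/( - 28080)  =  11/26 = 2^ ( - 1)*11^1*13^( - 1)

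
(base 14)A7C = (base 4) 200112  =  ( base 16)816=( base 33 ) 1to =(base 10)2070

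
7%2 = 1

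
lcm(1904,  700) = 47600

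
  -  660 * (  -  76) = 50160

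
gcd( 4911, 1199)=1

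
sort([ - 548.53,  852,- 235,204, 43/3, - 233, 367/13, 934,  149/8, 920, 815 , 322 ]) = [ - 548.53, - 235, -233, 43/3, 149/8, 367/13, 204,322,  815,852, 920, 934 ]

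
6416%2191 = 2034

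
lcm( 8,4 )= 8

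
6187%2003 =178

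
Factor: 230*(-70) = - 2^2*5^2*7^1*23^1= -16100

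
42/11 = 42/11 = 3.82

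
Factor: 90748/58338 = 2^1*3^( - 2) * 7^1 = 14/9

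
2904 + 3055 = 5959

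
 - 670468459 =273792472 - 944260931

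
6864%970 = 74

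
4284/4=1071 = 1071.00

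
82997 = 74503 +8494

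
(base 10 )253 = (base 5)2003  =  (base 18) e1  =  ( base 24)ad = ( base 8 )375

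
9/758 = 9/758  =  0.01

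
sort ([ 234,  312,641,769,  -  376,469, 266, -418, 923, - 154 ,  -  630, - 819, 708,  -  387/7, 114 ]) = [ - 819,-630, - 418,- 376, - 154, - 387/7,114, 234,266,312, 469, 641,708, 769, 923 ] 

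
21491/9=21491/9 = 2387.89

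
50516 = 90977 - 40461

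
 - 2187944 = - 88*24863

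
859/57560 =859/57560 =0.01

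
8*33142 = 265136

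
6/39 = 2/13 = 0.15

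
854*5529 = 4721766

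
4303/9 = 4303/9= 478.11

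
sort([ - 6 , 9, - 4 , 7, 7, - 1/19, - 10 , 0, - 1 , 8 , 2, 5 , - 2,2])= [ - 10, - 6,-4,  -  2, - 1, - 1/19,0, 2,  2 , 5 , 7, 7 , 8, 9]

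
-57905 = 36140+-94045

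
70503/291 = 242 + 27/97 =242.28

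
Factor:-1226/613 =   -  2^1  =  -  2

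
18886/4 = 4721 + 1/2= 4721.50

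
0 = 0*32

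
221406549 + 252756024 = 474162573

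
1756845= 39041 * 45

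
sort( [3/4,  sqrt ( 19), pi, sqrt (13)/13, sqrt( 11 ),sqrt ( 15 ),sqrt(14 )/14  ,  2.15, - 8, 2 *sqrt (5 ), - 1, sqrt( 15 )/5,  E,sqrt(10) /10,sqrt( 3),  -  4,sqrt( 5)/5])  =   [- 8, - 4, - 1, sqrt( 14) /14, sqrt(13)/13,sqrt(10)/10,sqrt( 5 )/5,3/4,  sqrt( 15) /5, sqrt( 3), 2.15,E, pi,sqrt(11),sqrt( 15 ), sqrt( 19) , 2*sqrt( 5)] 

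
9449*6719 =63487831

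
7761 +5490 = 13251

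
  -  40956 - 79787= - 120743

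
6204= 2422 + 3782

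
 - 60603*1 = - 60603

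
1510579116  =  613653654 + 896925462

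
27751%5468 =411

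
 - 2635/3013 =-2635/3013 = -0.87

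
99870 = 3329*30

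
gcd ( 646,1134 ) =2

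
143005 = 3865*37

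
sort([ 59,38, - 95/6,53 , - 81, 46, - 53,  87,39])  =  [ -81, - 53, - 95/6, 38 , 39, 46,53,59,  87] 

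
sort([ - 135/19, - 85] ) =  [ - 85 , - 135/19]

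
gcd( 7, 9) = 1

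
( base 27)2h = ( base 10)71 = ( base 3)2122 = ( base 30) 2B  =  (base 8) 107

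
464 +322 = 786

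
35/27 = 35/27 = 1.30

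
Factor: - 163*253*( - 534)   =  2^1*3^1*11^1*23^1*89^1* 163^1 =22021626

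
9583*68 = 651644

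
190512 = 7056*27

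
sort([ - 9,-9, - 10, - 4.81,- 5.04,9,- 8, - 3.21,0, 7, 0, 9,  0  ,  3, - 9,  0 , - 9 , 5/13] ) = [-10, - 9 , - 9,-9, - 9, - 8,-5.04, - 4.81, - 3.21,0,0,  0, 0,5/13,3, 7,  9, 9] 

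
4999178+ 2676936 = 7676114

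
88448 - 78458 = 9990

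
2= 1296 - 1294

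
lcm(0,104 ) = 0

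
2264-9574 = - 7310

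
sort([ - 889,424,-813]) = [ - 889 ,-813,424 ] 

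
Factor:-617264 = - 2^4*173^1*223^1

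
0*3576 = 0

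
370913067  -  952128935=-581215868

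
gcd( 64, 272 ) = 16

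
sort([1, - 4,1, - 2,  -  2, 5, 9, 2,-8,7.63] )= [ - 8, - 4,-2, - 2,1  ,  1, 2 , 5, 7.63, 9 ]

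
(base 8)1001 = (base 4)20001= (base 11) 427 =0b1000000001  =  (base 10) 513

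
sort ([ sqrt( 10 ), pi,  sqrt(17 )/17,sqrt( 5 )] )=[sqrt(17 )/17, sqrt (5 ) , pi, sqrt( 10) ] 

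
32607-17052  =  15555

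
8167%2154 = 1705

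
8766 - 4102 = 4664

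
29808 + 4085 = 33893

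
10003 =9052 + 951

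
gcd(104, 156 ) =52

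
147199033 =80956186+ 66242847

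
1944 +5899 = 7843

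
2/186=1/93  =  0.01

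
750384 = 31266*24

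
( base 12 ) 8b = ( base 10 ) 107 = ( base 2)1101011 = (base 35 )32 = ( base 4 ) 1223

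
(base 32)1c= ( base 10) 44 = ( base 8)54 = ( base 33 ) 1b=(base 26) 1I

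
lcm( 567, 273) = 7371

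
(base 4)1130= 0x5C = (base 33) 2q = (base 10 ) 92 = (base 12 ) 78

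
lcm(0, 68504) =0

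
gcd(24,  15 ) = 3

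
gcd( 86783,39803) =1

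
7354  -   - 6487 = 13841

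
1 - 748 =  - 747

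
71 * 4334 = 307714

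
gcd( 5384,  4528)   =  8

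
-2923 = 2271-5194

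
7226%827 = 610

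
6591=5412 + 1179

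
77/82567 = 77/82567 = 0.00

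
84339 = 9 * 9371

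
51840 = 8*6480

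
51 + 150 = 201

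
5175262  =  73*70894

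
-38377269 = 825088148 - 863465417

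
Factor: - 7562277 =  -  3^2*840253^1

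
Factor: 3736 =2^3* 467^1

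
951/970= 951/970 = 0.98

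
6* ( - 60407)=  - 362442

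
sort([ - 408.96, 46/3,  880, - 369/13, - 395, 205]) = [ - 408.96 , - 395 , - 369/13, 46/3,205  ,  880]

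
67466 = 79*854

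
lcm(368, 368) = 368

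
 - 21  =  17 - 38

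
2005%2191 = 2005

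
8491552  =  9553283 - 1061731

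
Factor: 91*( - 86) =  - 2^1*7^1*13^1*43^1 = - 7826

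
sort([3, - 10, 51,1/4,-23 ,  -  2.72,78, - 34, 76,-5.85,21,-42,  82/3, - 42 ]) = [-42, - 42,  -  34 ,-23, - 10, - 5.85, - 2.72, 1/4, 3, 21,  82/3, 51, 76,  78]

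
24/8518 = 12/4259 = 0.00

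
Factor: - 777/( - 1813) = 3^1 * 7^( - 1 ) = 3/7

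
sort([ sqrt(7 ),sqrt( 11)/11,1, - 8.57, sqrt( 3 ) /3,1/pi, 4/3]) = [ - 8.57,sqrt(11)/11, 1/pi,sqrt( 3 ) /3, 1,4/3, sqrt( 7 )]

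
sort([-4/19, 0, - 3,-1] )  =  [ - 3, - 1, - 4/19,0]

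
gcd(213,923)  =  71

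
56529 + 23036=79565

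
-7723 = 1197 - 8920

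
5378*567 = 3049326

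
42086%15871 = 10344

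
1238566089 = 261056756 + 977509333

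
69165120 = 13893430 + 55271690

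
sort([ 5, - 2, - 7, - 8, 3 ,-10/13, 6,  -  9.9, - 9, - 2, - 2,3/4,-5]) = [ - 9.9, - 9, - 8, - 7, - 5, - 2, - 2,-2, - 10/13,3/4,3,5, 6 ]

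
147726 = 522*283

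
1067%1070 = 1067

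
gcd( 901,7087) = 1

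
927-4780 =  - 3853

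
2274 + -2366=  - 92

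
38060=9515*4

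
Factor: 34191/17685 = 3^(-1)*5^ (-1)*29^1 = 29/15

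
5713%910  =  253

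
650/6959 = 650/6959 = 0.09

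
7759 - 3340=4419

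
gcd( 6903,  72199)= 1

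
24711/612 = 8237/204  =  40.38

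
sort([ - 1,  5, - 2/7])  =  [-1,  -  2/7 , 5 ] 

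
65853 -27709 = 38144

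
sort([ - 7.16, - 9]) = [ - 9 ,-7.16]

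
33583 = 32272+1311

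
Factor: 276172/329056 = 2^(-3) *7^( - 1)*47^1 = 47/56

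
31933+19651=51584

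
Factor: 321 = 3^1*107^1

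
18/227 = 18/227  =  0.08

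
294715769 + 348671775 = 643387544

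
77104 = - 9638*( - 8)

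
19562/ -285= - 69 + 103/285 =- 68.64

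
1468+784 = 2252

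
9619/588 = 16 + 211/588 = 16.36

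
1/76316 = 1/76316 = 0.00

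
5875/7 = 5875/7 = 839.29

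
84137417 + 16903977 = 101041394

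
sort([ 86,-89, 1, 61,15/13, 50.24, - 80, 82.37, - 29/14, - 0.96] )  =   [ -89,-80 , - 29/14, - 0.96,1, 15/13,50.24,61,82.37,86] 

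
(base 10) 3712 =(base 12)2194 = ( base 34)376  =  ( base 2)111010000000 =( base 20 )95C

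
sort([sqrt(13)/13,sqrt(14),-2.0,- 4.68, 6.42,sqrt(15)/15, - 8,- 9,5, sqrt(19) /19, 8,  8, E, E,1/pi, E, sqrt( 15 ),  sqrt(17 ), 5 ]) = [ - 9, - 8, - 4.68, - 2.0, sqrt(19)/19, sqrt(15)/15,sqrt(13)/13, 1/pi, E, E, E, sqrt( 14), sqrt( 15 ), sqrt(17),5,5,6.42, 8, 8 ] 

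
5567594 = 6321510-753916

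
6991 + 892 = 7883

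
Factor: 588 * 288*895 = 2^7 * 3^3*5^1*7^2*179^1 = 151562880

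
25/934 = 25/934 = 0.03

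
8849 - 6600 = 2249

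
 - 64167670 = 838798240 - 902965910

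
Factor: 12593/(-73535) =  - 5^(-1)*7^1*11^( - 1)*191^ ( - 1)*257^1  =  - 1799/10505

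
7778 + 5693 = 13471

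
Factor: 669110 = 2^1*5^1*13^1*5147^1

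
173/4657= 173/4657 = 0.04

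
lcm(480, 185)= 17760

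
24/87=8/29 = 0.28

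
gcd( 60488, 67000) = 8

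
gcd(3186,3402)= 54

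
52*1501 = 78052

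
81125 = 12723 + 68402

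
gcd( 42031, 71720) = 11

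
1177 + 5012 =6189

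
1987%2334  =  1987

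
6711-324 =6387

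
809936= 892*908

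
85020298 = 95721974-10701676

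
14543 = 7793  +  6750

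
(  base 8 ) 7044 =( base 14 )1468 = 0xE24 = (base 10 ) 3620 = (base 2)111000100100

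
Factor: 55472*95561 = 5300959792 =2^4*3467^1*95561^1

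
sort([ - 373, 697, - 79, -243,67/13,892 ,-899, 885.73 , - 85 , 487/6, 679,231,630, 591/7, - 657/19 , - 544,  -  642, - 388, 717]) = [ - 899, - 642, - 544,-388, - 373, - 243, - 85 , - 79, - 657/19 , 67/13, 487/6 , 591/7 , 231, 630, 679,697,  717, 885.73,892 ] 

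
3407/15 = 227  +  2/15 = 227.13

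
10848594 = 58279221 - 47430627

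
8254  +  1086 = 9340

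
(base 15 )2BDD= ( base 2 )10010011011001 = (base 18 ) 1B21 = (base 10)9433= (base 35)7OI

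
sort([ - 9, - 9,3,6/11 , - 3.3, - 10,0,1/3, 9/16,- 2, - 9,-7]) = [ - 10, - 9, - 9, - 9, - 7, - 3.3, - 2,  0, 1/3,  6/11 , 9/16,3 ]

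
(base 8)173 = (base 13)96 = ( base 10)123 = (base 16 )7b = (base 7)234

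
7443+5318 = 12761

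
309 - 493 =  - 184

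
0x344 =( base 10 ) 836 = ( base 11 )6a0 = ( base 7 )2303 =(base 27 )13Q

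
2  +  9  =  11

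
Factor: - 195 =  - 3^1*5^1*13^1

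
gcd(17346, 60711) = 8673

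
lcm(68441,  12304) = 1095056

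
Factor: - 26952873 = -3^1 * 43^3*113^1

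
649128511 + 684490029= 1333618540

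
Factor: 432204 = 2^2 * 3^1*36017^1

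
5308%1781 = 1746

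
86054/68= 1265 + 1/2= 1265.50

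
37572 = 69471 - 31899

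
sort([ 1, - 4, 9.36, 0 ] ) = [ - 4, 0, 1,9.36 ]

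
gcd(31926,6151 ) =1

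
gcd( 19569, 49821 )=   3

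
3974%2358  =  1616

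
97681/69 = 4247/3 = 1415.67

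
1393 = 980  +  413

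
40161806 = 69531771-29369965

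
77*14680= 1130360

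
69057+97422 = 166479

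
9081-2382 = 6699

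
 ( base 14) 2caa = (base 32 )7PM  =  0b1111100110110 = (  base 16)1F36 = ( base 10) 7990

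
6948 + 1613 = 8561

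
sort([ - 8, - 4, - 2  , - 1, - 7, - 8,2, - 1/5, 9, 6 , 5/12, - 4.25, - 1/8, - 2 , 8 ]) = [ - 8 ,  -  8, - 7, - 4.25,-4,-2, - 2, - 1, - 1/5, - 1/8,5/12,2,  6,8, 9 ]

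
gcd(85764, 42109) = 1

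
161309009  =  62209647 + 99099362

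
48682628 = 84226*578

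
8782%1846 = 1398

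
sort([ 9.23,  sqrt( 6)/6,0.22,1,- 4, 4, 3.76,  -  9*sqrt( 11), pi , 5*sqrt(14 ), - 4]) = [ - 9*sqrt( 11),  -  4, - 4, 0.22, sqrt(6)/6,1,pi , 3.76, 4, 9.23, 5*sqrt( 14)] 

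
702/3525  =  234/1175 = 0.20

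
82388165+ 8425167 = 90813332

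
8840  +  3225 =12065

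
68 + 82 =150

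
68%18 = 14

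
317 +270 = 587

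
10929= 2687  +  8242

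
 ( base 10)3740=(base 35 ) 31U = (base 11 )28a0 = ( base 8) 7234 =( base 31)3RK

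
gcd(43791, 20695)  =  1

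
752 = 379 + 373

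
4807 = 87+4720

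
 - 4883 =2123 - 7006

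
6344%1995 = 359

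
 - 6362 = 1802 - 8164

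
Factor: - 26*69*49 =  -87906 = - 2^1*3^1*7^2*13^1 * 23^1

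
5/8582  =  5/8582 = 0.00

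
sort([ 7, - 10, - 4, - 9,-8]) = [ - 10 , - 9,- 8, - 4, 7] 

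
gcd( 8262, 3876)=102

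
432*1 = 432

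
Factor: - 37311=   -3^1*12437^1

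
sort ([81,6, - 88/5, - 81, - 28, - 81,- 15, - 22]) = [ - 81, - 81, - 28,-22,- 88/5 , - 15, 6, 81 ] 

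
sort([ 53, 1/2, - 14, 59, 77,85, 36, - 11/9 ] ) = [  -  14, - 11/9,1/2,  36, 53, 59, 77, 85 ]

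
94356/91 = 1036 + 80/91 = 1036.88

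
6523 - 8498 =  - 1975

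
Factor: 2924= 2^2*17^1*43^1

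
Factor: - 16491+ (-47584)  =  -64075 = - 5^2*11^1*  233^1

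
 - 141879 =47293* ( - 3) 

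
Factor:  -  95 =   -  5^1*19^1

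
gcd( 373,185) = 1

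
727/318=727/318=2.29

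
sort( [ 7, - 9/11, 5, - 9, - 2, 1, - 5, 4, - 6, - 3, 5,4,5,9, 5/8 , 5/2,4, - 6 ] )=[ - 9  , - 6, - 6,-5, - 3,- 2,-9/11, 5/8, 1,5/2, 4, 4, 4, 5, 5, 5, 7, 9 ]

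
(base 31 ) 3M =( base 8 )163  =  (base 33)3g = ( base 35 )3a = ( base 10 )115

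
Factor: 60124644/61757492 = 3^2*1670129^1*15439373^(-1)=15031161/15439373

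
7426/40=3713/20 = 185.65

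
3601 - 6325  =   - 2724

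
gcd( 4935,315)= 105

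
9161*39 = 357279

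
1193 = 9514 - 8321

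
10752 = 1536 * 7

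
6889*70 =482230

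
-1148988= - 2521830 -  - 1372842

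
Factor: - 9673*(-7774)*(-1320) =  - 99261230640 = - 2^4*3^1 * 5^1 * 11^1*13^2*17^1*23^1*569^1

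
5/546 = 5/546 = 0.01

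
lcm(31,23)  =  713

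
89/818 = 89/818 = 0.11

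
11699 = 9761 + 1938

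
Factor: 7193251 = 13^1*191^1*2897^1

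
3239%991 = 266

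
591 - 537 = 54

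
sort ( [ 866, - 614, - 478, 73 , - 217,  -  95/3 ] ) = [ - 614, - 478, - 217, - 95/3,73, 866] 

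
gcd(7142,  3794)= 2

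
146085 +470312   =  616397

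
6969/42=2323/14 =165.93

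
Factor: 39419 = 39419^1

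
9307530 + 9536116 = 18843646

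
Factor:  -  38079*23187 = - 3^3*59^1 * 131^1 *4231^1  =  - 882937773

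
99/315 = 11/35 = 0.31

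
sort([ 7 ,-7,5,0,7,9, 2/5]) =[ - 7, 0, 2/5, 5 , 7,7,9]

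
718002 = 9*79778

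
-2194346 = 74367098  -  76561444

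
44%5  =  4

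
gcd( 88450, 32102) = 2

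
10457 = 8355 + 2102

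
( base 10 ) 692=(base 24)14k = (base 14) 376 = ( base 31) MA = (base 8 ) 1264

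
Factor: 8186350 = 2^1*5^2*17^1*9631^1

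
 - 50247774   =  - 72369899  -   - 22122125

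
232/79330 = 116/39665 = 0.00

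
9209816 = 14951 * 616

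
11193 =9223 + 1970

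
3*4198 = 12594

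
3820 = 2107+1713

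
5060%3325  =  1735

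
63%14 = 7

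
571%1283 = 571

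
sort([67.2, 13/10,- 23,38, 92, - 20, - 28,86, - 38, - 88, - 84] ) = [ - 88, - 84, - 38,- 28,- 23, - 20, 13/10,38,67.2 , 86,92]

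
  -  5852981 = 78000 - 5930981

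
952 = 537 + 415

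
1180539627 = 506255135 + 674284492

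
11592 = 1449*8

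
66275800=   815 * 81320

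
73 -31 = 42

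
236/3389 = 236/3389 = 0.07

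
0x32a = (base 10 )810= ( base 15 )390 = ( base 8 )1452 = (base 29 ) rr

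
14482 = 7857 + 6625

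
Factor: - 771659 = - 7^1 *110237^1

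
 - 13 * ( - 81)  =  1053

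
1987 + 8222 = 10209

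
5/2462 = 5/2462  =  0.00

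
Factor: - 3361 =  - 3361^1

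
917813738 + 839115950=1756929688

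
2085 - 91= 1994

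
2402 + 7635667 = 7638069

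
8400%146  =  78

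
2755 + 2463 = 5218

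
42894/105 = 14298/35 = 408.51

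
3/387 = 1/129 = 0.01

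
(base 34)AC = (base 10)352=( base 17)13C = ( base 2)101100000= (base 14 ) 1b2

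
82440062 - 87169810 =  - 4729748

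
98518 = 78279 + 20239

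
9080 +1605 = 10685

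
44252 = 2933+41319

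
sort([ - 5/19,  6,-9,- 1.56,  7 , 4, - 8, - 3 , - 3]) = [-9,-8,-3,-3, - 1.56, - 5/19, 4,  6, 7]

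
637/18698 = 637/18698 = 0.03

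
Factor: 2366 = 2^1 * 7^1*13^2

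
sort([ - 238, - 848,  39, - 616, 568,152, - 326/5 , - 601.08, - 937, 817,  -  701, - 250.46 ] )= [ - 937, - 848,-701, - 616, - 601.08, - 250.46 , - 238, - 326/5 , 39, 152, 568, 817] 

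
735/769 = 735/769= 0.96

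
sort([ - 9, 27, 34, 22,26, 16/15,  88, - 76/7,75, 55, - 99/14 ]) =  [ -76/7,-9,-99/14, 16/15 , 22,26, 27,  34, 55, 75, 88 ] 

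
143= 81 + 62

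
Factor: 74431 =7^4*31^1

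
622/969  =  622/969 = 0.64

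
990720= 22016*45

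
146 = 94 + 52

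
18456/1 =18456 = 18456.00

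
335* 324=108540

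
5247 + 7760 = 13007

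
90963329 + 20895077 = 111858406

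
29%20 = 9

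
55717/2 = 55717/2 = 27858.50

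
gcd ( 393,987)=3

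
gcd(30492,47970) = 18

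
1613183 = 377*4279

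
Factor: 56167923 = 3^1*7^1 * 151^1*17713^1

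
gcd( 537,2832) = 3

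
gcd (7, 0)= 7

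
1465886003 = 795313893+670572110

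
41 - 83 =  - 42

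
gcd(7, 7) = 7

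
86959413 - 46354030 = 40605383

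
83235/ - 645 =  - 5549/43 =- 129.05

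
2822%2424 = 398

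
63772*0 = 0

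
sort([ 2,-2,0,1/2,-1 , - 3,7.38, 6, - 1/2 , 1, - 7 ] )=[- 7, -3, - 2, - 1, - 1/2, 0,1/2 , 1,2 , 6,7.38 ] 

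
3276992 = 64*51203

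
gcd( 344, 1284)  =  4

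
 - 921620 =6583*( - 140 ) 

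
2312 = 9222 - 6910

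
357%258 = 99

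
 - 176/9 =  - 176/9 = -19.56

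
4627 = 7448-2821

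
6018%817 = 299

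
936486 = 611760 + 324726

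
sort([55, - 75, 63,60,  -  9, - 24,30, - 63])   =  [-75,-63,-24, - 9, 30, 55, 60, 63 ]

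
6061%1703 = 952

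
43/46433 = 43/46433  =  0.00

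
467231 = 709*659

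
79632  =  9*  8848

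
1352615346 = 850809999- - 501805347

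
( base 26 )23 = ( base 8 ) 67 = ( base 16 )37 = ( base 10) 55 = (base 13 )43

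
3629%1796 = 37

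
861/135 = 6 + 17/45 = 6.38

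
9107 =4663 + 4444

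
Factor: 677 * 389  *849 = 3^1 * 283^1 * 389^1*677^1 = 223586697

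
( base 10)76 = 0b1001100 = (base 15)51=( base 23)37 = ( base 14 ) 56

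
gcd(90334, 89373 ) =961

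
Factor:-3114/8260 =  - 1557/4130 = -2^(-1)*3^2*5^ (-1 )*7^ ( - 1)*59^( - 1)*173^1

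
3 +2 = 5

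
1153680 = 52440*22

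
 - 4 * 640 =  - 2560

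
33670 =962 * 35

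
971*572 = 555412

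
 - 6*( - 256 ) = 1536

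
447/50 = 8 + 47/50 = 8.94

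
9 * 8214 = 73926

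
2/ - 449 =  - 2/449=   - 0.00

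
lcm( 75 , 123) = 3075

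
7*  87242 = 610694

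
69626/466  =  149+96/233 = 149.41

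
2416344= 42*57532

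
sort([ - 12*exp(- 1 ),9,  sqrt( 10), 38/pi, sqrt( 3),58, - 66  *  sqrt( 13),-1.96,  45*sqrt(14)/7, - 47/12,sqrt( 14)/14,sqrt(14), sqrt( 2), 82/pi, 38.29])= [ - 66*sqrt( 13),-12*exp(-1 ),-47/12, - 1.96,sqrt( 14 )/14,sqrt( 2), sqrt( 3), sqrt(10), sqrt( 14 ), 9, 38/pi, 45*sqrt( 14)/7, 82/pi , 38.29, 58] 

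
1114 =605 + 509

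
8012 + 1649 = 9661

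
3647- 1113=2534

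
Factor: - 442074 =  - 2^1*3^1*73679^1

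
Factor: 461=461^1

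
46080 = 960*48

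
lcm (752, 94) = 752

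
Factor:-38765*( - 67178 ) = 2604155170 = 2^1*5^1*7753^1 * 33589^1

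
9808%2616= 1960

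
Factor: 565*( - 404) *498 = - 2^3 * 3^1 * 5^1 * 83^1*101^1 * 113^1 = - 113673480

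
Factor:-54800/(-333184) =25/152 = 2^(-3 )*5^2 * 19^( - 1 )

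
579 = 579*1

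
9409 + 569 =9978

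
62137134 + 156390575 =218527709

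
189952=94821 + 95131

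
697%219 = 40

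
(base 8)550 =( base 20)I0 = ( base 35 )AA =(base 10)360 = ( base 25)ea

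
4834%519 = 163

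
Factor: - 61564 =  - 2^2*15391^1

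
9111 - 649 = 8462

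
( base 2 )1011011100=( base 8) 1334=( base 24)16C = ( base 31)nj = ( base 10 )732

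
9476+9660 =19136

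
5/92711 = 5/92711 = 0.00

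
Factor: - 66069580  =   - 2^2*5^1*149^1*22171^1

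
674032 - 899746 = - 225714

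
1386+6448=7834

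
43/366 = 43/366= 0.12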